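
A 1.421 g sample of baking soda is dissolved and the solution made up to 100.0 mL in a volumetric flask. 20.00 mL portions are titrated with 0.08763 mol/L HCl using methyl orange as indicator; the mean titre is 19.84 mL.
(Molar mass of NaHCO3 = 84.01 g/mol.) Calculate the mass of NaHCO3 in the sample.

0.7303 g

NaHCO3 + HCl → NaCl + H2O + CO2
n(HCl) per titration = 0.01984 × 0.08763 = 1.739 × 10^-3 mol
n(NaHCO3) in each aliquot = 1.739 × 10^-3 mol (1:1 ratio)
n(NaHCO3) in the whole flask = 1.739 × 10^-3 × 100.0/20.00 = 8.693 × 10^-3 mol
mass of NaHCO3 = 8.693 × 10^-3 × 84.01 = 0.7303 g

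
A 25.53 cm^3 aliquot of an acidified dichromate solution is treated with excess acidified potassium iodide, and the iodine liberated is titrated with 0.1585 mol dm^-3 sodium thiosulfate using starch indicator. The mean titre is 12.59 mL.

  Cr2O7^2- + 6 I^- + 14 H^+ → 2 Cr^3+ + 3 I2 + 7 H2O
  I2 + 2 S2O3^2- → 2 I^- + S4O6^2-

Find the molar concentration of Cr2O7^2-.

0.01303 mol/L

n(S2O3^2-) = 0.01259 × 0.1585 = 1.996 × 10^-3 mol
n(I2) = n(S2O3^2-)/2 = 9.978 × 10^-4 mol
From the 1:3 ratio, n(Cr2O7^2-) in the aliquot = 1/3 × 9.978 × 10^-4 = 3.326 × 10^-4 mol
[Cr2O7^2-] = 3.326 × 10^-4 / 0.02553 = 0.01303 mol/L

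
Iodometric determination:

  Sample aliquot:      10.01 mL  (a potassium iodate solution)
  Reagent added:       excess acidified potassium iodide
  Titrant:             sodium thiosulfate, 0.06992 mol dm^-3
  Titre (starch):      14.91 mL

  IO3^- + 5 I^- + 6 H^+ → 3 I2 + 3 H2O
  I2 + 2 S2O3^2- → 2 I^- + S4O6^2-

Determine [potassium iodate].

n(S2O3^2-) = 0.01491 × 0.06992 = 1.043 × 10^-3 mol
n(I2) = n(S2O3^2-)/2 = 5.213 × 10^-4 mol
From the 1:3 ratio, n(IO3^-) in the aliquot = 1/3 × 5.213 × 10^-4 = 1.738 × 10^-4 mol
[IO3^-] = 1.738 × 10^-4 / 0.01001 = 0.01736 mol/L

0.01736 mol/L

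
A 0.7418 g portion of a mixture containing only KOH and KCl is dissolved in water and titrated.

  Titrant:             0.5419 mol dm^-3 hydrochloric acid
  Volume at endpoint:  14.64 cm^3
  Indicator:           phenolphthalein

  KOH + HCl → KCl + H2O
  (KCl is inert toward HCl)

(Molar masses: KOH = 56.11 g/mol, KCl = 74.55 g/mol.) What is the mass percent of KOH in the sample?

60.01 %

n(HCl) = 0.01464 × 0.5419 = 7.933 × 10^-3 mol
Let x = n(KOH), y = n(KCl).
Titrant: 1x = 7.933 × 10^-3;  mass: 56.11x + 74.55y = 0.7418
Solving, x = 7.933 × 10^-3 mol, y = 3.979 × 10^-3 mol
mass of KOH = 7.933 × 10^-3 × 56.11 = 0.4451 g
% KOH = 0.4451 / 0.7418 × 100 = 60.01 %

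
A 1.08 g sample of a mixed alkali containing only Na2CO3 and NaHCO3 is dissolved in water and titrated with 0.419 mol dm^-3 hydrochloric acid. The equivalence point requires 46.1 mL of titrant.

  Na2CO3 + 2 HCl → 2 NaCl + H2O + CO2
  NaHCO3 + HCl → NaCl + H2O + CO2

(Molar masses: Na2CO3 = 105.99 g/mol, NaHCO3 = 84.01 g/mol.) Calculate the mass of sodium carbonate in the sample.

0.927 g

n(HCl) = 0.0461 × 0.419 = 0.0193 mol
Let x = n(Na2CO3), y = n(NaHCO3).
Titrant: 2x + 1y = 0.0193;  mass: 105.99x + 84.01y = 1.08
Solving, x = 8.75 × 10^-3 mol, y = 1.82 × 10^-3 mol
mass of Na2CO3 = 8.75 × 10^-3 × 105.99 = 0.927 g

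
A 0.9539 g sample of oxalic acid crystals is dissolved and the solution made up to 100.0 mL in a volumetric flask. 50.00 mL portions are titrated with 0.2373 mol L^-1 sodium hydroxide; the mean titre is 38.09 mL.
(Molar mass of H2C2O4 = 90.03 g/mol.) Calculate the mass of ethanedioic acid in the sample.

H2C2O4 + 2 NaOH → Na2C2O4 + 2 H2O
n(NaOH) per titration = 0.03809 × 0.2373 = 9.039 × 10^-3 mol
From the 1:2 ratio, n(H2C2O4) in each aliquot = 1/2 × 9.039 × 10^-3 = 4.519 × 10^-3 mol
n(H2C2O4) in the whole flask = 4.519 × 10^-3 × 100.0/50.00 = 9.039 × 10^-3 mol
mass of H2C2O4 = 9.039 × 10^-3 × 90.03 = 0.8138 g

0.8138 g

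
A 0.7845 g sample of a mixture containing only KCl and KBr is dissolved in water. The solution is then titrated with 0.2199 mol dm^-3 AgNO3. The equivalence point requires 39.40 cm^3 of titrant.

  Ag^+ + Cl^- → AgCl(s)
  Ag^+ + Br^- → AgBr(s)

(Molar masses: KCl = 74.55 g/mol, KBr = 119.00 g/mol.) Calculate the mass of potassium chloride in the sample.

n(AgNO3) = 0.03940 × 0.2199 = 8.664 × 10^-3 mol
Let x = n(KCl), y = n(KBr).
Titrant: 1x + 1y = 8.664 × 10^-3;  mass: 74.55x + 119.00y = 0.7845
Solving, x = 5.546 × 10^-3 mol, y = 3.118 × 10^-3 mol
mass of KCl = 5.546 × 10^-3 × 74.55 = 0.4135 g

0.4135 g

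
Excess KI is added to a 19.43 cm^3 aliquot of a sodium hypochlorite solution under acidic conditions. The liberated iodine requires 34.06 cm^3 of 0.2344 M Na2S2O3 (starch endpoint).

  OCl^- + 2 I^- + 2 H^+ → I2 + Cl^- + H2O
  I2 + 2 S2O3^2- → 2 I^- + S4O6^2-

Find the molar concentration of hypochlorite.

n(S2O3^2-) = 0.03406 × 0.2344 = 7.984 × 10^-3 mol
n(I2) = n(S2O3^2-)/2 = 3.992 × 10^-3 mol
n(OCl^-) in the aliquot = 3.992 × 10^-3 mol (1:1 ratio)
[OCl^-] = 3.992 × 10^-3 / 0.01943 = 0.2054 mol/L

0.2054 M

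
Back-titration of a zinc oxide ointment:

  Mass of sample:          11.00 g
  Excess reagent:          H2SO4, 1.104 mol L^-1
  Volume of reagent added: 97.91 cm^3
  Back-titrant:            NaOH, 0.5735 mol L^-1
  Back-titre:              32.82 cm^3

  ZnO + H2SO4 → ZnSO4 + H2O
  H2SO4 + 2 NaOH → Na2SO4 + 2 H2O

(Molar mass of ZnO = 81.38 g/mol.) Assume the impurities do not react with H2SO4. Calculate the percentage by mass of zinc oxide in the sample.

n(H2SO4) added = 0.09791 × 1.104 = 0.1081 mol
n(NaOH) used in back-titration = 0.03282 × 0.5735 = 0.01882 mol
From the 1:2 ratio, n(H2SO4) left over = 1/2 × 0.01882 = 9.411 × 10^-3 mol
n(H2SO4) consumed by analyte = 0.1081 − 9.411 × 10^-3 = 0.09868 mol
n(ZnO) = 0.09868 mol (1:1 ratio)
mass of ZnO = 0.09868 × 81.38 = 8.031 g
% ZnO = 8.031 / 11.00 × 100 = 73.01 %

73.01 %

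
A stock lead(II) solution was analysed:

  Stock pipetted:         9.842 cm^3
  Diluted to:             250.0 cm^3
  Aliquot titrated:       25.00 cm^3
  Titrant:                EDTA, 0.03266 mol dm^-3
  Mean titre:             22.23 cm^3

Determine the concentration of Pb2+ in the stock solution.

Pb^2+ + EDTA^4- → [Pb(EDTA)]^2-
n(EDTA) = 0.02223 × 0.03266 = 7.260 × 10^-4 mol
n(Pb2+) in the aliquot = 7.260 × 10^-4 mol (1:1 ratio)
[Pb2+]_dilute = 7.260 × 10^-4 / 0.02500 = 0.02904 mol/L
Dilution factor = 250.0 / 9.842 = 25.40
[Pb2+]_stock = 0.02904 × 25.40 = 0.7377 mol/L

0.7377 mol/L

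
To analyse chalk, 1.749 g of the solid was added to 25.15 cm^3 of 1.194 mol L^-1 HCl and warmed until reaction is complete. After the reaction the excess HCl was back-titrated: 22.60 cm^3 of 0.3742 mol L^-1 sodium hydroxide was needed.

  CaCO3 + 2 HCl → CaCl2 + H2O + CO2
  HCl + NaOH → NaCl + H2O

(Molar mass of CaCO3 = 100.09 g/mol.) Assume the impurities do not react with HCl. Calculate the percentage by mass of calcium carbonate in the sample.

n(HCl) added = 0.02515 × 1.194 = 0.03003 mol
n(NaOH) used in back-titration = 0.02260 × 0.3742 = 8.457 × 10^-3 mol
n(HCl) left over = 8.457 × 10^-3 mol (1:1 ratio)
n(HCl) consumed by analyte = 0.03003 − 8.457 × 10^-3 = 0.02157 mol
From the 1:2 ratio, n(CaCO3) = 1/2 × 0.02157 = 0.01079 mol
mass of CaCO3 = 0.01079 × 100.09 = 1.080 g
% CaCO3 = 1.080 / 1.749 × 100 = 61.73 %

61.73 %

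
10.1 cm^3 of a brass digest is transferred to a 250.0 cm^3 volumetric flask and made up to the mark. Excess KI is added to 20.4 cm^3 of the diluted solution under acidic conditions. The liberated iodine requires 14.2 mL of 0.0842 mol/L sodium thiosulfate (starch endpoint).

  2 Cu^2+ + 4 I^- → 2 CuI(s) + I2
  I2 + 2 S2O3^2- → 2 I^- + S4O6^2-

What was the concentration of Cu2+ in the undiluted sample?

1.45 mol/L

n(S2O3^2-) = 0.0142 × 0.0842 = 1.20 × 10^-3 mol
n(I2) = n(S2O3^2-)/2 = 5.98 × 10^-4 mol
From the 2:1 ratio, n(Cu2+) in the aliquot = 2/1 × 5.98 × 10^-4 = 1.20 × 10^-3 mol
[Cu2+]_dilute = 1.20 × 10^-3 / 0.0204 = 0.0586 mol/L
[Cu2+]_original = 0.0586 × 250.0/10.1 = 1.45 mol/L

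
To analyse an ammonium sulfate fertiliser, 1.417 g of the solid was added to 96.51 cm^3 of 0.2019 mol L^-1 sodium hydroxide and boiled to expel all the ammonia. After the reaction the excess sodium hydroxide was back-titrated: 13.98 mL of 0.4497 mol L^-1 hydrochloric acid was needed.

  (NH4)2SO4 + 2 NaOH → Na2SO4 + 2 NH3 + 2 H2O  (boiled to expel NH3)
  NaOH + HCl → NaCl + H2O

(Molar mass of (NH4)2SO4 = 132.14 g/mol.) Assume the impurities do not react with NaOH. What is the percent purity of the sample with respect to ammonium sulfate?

n(NaOH) added = 0.09651 × 0.2019 = 0.01949 mol
n(HCl) used in back-titration = 0.01398 × 0.4497 = 6.287 × 10^-3 mol
n(NaOH) left over = 6.287 × 10^-3 mol (1:1 ratio)
n(NaOH) consumed by analyte = 0.01949 − 6.287 × 10^-3 = 0.01320 mol
From the 1:2 ratio, n((NH4)2SO4) = 1/2 × 0.01320 = 6.599 × 10^-3 mol
mass of (NH4)2SO4 = 6.599 × 10^-3 × 132.14 = 0.8720 g
% (NH4)2SO4 = 0.8720 / 1.417 × 100 = 61.54 %

61.54 %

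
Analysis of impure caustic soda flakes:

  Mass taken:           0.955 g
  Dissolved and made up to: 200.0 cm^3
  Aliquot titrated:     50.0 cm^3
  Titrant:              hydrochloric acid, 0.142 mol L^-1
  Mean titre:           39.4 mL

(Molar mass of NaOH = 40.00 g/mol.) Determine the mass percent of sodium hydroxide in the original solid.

NaOH + HCl → NaCl + H2O
n(HCl) per titration = 0.0394 × 0.142 = 5.59 × 10^-3 mol
n(NaOH) in each aliquot = 5.59 × 10^-3 mol (1:1 ratio)
n(NaOH) in the whole flask = 5.59 × 10^-3 × 200.0/50.0 = 0.0224 mol
mass of NaOH = 0.0224 × 40.00 = 0.895 g
% NaOH = 0.895 / 0.955 × 100 = 93.7 %

93.7 %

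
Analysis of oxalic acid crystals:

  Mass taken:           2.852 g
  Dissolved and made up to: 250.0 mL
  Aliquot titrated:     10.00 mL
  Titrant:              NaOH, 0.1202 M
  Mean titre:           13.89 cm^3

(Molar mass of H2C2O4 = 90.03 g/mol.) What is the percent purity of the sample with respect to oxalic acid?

H2C2O4 + 2 NaOH → Na2C2O4 + 2 H2O
n(NaOH) per titration = 0.01389 × 0.1202 = 1.670 × 10^-3 mol
From the 1:2 ratio, n(H2C2O4) in each aliquot = 1/2 × 1.670 × 10^-3 = 8.348 × 10^-4 mol
n(H2C2O4) in the whole flask = 8.348 × 10^-4 × 250.0/10.00 = 0.02087 mol
mass of H2C2O4 = 0.02087 × 90.03 = 1.879 g
% H2C2O4 = 1.879 / 2.852 × 100 = 65.88 %

65.88 %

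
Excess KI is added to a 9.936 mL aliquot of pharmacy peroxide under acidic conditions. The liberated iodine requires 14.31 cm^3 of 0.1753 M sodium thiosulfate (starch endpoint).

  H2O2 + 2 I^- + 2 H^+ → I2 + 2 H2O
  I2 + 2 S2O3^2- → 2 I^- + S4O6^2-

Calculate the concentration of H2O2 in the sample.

0.1262 M

n(S2O3^2-) = 0.01431 × 0.1753 = 2.509 × 10^-3 mol
n(I2) = n(S2O3^2-)/2 = 1.254 × 10^-3 mol
n(H2O2) in the aliquot = 1.254 × 10^-3 mol (1:1 ratio)
[H2O2] = 1.254 × 10^-3 / 0.009936 = 0.1262 mol/L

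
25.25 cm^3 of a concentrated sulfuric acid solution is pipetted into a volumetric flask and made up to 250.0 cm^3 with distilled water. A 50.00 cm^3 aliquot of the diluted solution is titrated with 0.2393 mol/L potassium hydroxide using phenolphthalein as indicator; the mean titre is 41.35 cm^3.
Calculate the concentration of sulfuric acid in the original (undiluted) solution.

H2SO4 + 2 KOH → K2SO4 + 2 H2O
n(KOH) = 0.04135 × 0.2393 = 9.895 × 10^-3 mol
From the 1:2 ratio, n(H2SO4) in the aliquot = 1/2 × 9.895 × 10^-3 = 4.948 × 10^-3 mol
[H2SO4]_dilute = 4.948 × 10^-3 / 0.05000 = 0.09895 mol/L
Dilution factor = 250.0 / 25.25 = 9.901
[H2SO4]_stock = 0.09895 × 9.901 = 0.9797 mol/L

0.9797 mol/L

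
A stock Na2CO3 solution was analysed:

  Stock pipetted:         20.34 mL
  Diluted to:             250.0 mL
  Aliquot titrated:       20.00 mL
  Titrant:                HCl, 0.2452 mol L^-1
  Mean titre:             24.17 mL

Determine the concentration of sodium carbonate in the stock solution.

Na2CO3 + 2 HCl → 2 NaCl + H2O + CO2
n(HCl) = 0.02417 × 0.2452 = 5.926 × 10^-3 mol
From the 1:2 ratio, n(Na2CO3) in the aliquot = 1/2 × 5.926 × 10^-3 = 2.963 × 10^-3 mol
[Na2CO3]_dilute = 2.963 × 10^-3 / 0.02000 = 0.1482 mol/L
Dilution factor = 250.0 / 20.34 = 12.29
[Na2CO3]_stock = 0.1482 × 12.29 = 1.821 mol/L

1.821 mol/L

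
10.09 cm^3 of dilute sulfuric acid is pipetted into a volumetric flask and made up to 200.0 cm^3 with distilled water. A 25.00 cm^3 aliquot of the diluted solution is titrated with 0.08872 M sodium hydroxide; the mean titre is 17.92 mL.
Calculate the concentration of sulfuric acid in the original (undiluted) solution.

0.6303 M

H2SO4 + 2 NaOH → Na2SO4 + 2 H2O
n(NaOH) = 0.01792 × 0.08872 = 1.590 × 10^-3 mol
From the 1:2 ratio, n(H2SO4) in the aliquot = 1/2 × 1.590 × 10^-3 = 7.949 × 10^-4 mol
[H2SO4]_dilute = 7.949 × 10^-4 / 0.02500 = 0.03180 mol/L
Dilution factor = 200.0 / 10.09 = 19.82
[H2SO4]_stock = 0.03180 × 19.82 = 0.6303 mol/L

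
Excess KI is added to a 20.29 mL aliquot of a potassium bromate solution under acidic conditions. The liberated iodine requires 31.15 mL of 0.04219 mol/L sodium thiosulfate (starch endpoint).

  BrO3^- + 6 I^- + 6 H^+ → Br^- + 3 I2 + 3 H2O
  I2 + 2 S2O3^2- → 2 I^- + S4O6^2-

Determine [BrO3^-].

0.01080 mol/L

n(S2O3^2-) = 0.03115 × 0.04219 = 1.314 × 10^-3 mol
n(I2) = n(S2O3^2-)/2 = 6.571 × 10^-4 mol
From the 1:3 ratio, n(BrO3^-) in the aliquot = 1/3 × 6.571 × 10^-4 = 2.190 × 10^-4 mol
[BrO3^-] = 2.190 × 10^-4 / 0.02029 = 0.01080 mol/L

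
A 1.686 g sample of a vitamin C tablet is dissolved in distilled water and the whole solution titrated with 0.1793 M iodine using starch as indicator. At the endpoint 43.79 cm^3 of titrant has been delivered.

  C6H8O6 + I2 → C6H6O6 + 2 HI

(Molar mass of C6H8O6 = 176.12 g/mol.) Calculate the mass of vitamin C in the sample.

1.383 g

n(I2) = 0.04379 L × 0.1793 mol/L = 7.852 × 10^-3 mol
n(C6H8O6) = 7.852 × 10^-3 mol (1:1 ratio)
mass of C6H8O6 = 7.852 × 10^-3 × 176.12 g/mol = 1.383 g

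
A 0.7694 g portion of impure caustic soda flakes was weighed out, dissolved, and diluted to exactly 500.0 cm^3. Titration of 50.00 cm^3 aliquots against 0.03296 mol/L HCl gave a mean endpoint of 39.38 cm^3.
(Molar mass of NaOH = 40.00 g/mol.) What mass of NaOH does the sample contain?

0.5192 g

NaOH + HCl → NaCl + H2O
n(HCl) per titration = 0.03938 × 0.03296 = 1.298 × 10^-3 mol
n(NaOH) in each aliquot = 1.298 × 10^-3 mol (1:1 ratio)
n(NaOH) in the whole flask = 1.298 × 10^-3 × 500.0/50.00 = 0.01298 mol
mass of NaOH = 0.01298 × 40.00 = 0.5192 g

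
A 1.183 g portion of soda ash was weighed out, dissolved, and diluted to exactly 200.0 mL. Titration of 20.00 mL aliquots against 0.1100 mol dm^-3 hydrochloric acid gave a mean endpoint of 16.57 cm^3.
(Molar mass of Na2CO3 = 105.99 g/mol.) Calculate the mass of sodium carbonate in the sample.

Na2CO3 + 2 HCl → 2 NaCl + H2O + CO2
n(HCl) per titration = 0.01657 × 0.1100 = 1.823 × 10^-3 mol
From the 1:2 ratio, n(Na2CO3) in each aliquot = 1/2 × 1.823 × 10^-3 = 9.114 × 10^-4 mol
n(Na2CO3) in the whole flask = 9.114 × 10^-4 × 200.0/20.00 = 9.114 × 10^-3 mol
mass of Na2CO3 = 9.114 × 10^-3 × 105.99 = 0.9659 g

0.9659 g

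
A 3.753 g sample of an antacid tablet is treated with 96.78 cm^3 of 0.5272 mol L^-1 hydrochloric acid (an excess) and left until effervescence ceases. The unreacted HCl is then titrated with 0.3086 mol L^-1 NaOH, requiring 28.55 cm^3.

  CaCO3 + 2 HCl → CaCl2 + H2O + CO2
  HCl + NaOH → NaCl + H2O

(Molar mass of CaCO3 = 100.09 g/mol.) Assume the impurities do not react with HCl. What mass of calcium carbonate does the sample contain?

2.112 g

n(HCl) added = 0.09678 × 0.5272 = 0.05102 mol
n(NaOH) used in back-titration = 0.02855 × 0.3086 = 8.811 × 10^-3 mol
n(HCl) left over = 8.811 × 10^-3 mol (1:1 ratio)
n(HCl) consumed by analyte = 0.05102 − 8.811 × 10^-3 = 0.04221 mol
From the 1:2 ratio, n(CaCO3) = 1/2 × 0.04221 = 0.02111 mol
mass of CaCO3 = 0.02111 × 100.09 = 2.112 g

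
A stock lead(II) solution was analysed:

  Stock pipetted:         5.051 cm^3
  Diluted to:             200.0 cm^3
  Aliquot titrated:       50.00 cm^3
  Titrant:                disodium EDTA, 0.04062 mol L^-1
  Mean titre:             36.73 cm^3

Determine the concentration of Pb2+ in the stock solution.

1.182 mol/L

Pb^2+ + EDTA^4- → [Pb(EDTA)]^2-
n(EDTA) = 0.03673 × 0.04062 = 1.492 × 10^-3 mol
n(Pb2+) in the aliquot = 1.492 × 10^-3 mol (1:1 ratio)
[Pb2+]_dilute = 1.492 × 10^-3 / 0.05000 = 0.02984 mol/L
Dilution factor = 200.0 / 5.051 = 39.60
[Pb2+]_stock = 0.02984 × 39.60 = 1.182 mol/L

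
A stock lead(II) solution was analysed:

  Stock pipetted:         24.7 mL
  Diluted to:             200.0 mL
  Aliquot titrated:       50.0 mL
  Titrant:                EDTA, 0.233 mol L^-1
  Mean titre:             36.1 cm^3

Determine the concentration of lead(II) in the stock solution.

1.36 mol/L

Pb^2+ + EDTA^4- → [Pb(EDTA)]^2-
n(EDTA) = 0.0361 × 0.233 = 8.41 × 10^-3 mol
n(Pb2+) in the aliquot = 8.41 × 10^-3 mol (1:1 ratio)
[Pb2+]_dilute = 8.41 × 10^-3 / 0.0500 = 0.168 mol/L
Dilution factor = 200.0 / 24.7 = 8.097
[Pb2+]_stock = 0.168 × 8.097 = 1.36 mol/L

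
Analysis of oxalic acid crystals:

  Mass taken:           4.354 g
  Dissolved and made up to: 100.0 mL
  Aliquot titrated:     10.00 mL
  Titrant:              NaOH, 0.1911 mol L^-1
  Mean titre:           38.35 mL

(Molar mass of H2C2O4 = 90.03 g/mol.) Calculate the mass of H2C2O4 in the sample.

3.299 g

H2C2O4 + 2 NaOH → Na2C2O4 + 2 H2O
n(NaOH) per titration = 0.03835 × 0.1911 = 7.329 × 10^-3 mol
From the 1:2 ratio, n(H2C2O4) in each aliquot = 1/2 × 7.329 × 10^-3 = 3.664 × 10^-3 mol
n(H2C2O4) in the whole flask = 3.664 × 10^-3 × 100.0/10.00 = 0.03664 mol
mass of H2C2O4 = 0.03664 × 90.03 = 3.299 g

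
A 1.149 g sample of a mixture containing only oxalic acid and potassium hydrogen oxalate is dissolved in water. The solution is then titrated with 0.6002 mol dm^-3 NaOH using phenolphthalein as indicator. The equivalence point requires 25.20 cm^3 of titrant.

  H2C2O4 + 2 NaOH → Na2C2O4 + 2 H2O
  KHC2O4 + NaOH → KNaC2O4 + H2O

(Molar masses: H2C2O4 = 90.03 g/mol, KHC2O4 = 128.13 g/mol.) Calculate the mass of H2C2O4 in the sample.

0.4273 g

n(NaOH) = 0.02520 × 0.6002 = 0.01513 mol
Let x = n(H2C2O4), y = n(KHC2O4).
Titrant: 2x + 1y = 0.01513;  mass: 90.03x + 128.13y = 1.149
Solving, x = 4.746 × 10^-3 mol, y = 5.633 × 10^-3 mol
mass of H2C2O4 = 4.746 × 10^-3 × 90.03 = 0.4273 g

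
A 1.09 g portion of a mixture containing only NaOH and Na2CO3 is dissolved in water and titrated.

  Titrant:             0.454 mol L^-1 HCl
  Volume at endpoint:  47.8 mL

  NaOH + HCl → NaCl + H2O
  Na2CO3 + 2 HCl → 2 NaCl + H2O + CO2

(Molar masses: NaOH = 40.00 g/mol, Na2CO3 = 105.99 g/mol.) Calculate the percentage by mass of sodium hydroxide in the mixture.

n(HCl) = 0.0478 × 0.454 = 0.0217 mol
Let x = n(NaOH), y = n(Na2CO3).
Titrant: 1x + 2y = 0.0217;  mass: 40.00x + 105.99y = 1.09
Solving, x = 4.62 × 10^-3 mol, y = 8.54 × 10^-3 mol
mass of NaOH = 4.62 × 10^-3 × 40.00 = 0.185 g
% NaOH = 0.185 / 1.09 × 100 = 17.0 %

17.0 %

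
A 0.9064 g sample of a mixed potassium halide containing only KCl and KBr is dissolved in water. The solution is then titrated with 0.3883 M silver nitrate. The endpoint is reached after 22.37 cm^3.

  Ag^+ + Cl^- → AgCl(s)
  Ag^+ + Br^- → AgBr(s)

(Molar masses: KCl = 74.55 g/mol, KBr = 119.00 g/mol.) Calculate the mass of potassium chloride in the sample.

0.2134 g

n(AgNO3) = 0.02237 × 0.3883 = 8.686 × 10^-3 mol
Let x = n(KCl), y = n(KBr).
Titrant: 1x + 1y = 8.686 × 10^-3;  mass: 74.55x + 119.00y = 0.9064
Solving, x = 2.863 × 10^-3 mol, y = 5.823 × 10^-3 mol
mass of KCl = 2.863 × 10^-3 × 74.55 = 0.2134 g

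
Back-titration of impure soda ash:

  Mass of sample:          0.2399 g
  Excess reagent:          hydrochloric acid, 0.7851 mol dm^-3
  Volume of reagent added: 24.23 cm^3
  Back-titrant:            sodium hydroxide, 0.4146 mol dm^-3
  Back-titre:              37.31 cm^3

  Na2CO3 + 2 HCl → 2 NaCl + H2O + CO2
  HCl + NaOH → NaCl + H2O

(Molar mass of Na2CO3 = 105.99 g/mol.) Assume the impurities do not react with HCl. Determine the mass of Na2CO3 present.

0.1884 g

n(HCl) added = 0.02423 × 0.7851 = 0.01902 mol
n(NaOH) used in back-titration = 0.03731 × 0.4146 = 0.01547 mol
n(HCl) left over = 0.01547 mol (1:1 ratio)
n(HCl) consumed by analyte = 0.01902 − 0.01547 = 3.554 × 10^-3 mol
From the 1:2 ratio, n(Na2CO3) = 1/2 × 3.554 × 10^-3 = 1.777 × 10^-3 mol
mass of Na2CO3 = 1.777 × 10^-3 × 105.99 = 0.1884 g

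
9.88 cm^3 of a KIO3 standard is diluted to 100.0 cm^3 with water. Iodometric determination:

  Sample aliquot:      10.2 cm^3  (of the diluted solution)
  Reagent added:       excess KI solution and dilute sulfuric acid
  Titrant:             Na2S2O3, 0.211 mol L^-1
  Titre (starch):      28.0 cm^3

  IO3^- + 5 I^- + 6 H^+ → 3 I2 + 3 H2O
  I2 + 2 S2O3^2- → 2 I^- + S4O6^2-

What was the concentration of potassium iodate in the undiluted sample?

n(S2O3^2-) = 0.0280 × 0.211 = 5.91 × 10^-3 mol
n(I2) = n(S2O3^2-)/2 = 2.95 × 10^-3 mol
From the 1:3 ratio, n(IO3^-) in the aliquot = 1/3 × 2.95 × 10^-3 = 9.85 × 10^-4 mol
[IO3^-]_dilute = 9.85 × 10^-4 / 0.0102 = 0.0965 mol/L
[IO3^-]_original = 0.0965 × 100.0/9.88 = 0.977 mol/L

0.977 mol/L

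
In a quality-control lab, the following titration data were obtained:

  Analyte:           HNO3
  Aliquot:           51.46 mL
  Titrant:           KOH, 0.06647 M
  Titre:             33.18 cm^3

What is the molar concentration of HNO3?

0.04286 M

HNO3 + KOH → KNO3 + H2O
n(KOH) = 0.03318 L × 0.06647 mol/L = 2.205 × 10^-3 mol
n(HNO3) = 2.205 × 10^-3 mol (1:1 mole ratio)
[HNO3] = 2.205 × 10^-3 mol / 0.05146 L = 0.04286 mol/L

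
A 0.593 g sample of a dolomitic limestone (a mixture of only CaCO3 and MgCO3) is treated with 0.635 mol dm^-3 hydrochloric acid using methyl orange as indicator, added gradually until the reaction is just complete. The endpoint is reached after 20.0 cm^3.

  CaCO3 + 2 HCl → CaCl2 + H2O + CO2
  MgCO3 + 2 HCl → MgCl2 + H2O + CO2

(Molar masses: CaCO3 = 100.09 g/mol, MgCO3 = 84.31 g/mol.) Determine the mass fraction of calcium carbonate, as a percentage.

n(HCl) = 0.0200 × 0.635 = 0.0127 mol
Let x = n(CaCO3), y = n(MgCO3).
Titrant: 2x + 2y = 0.0127;  mass: 100.09x + 84.31y = 0.593
Solving, x = 3.65 × 10^-3 mol, y = 2.70 × 10^-3 mol
mass of CaCO3 = 3.65 × 10^-3 × 100.09 = 0.366 g
% CaCO3 = 0.366 / 0.593 × 100 = 61.6 %

61.6 %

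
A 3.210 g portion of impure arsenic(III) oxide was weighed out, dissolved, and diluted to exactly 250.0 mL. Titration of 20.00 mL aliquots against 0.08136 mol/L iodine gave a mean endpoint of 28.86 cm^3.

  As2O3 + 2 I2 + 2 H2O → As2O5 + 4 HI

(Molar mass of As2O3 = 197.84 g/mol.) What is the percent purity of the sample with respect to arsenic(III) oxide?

n(I2) per titration = 0.02886 × 0.08136 = 2.348 × 10^-3 mol
From the 1:2 ratio, n(As2O3) in each aliquot = 1/2 × 2.348 × 10^-3 = 1.174 × 10^-3 mol
n(As2O3) in the whole flask = 1.174 × 10^-3 × 250.0/20.00 = 0.01468 mol
mass of As2O3 = 0.01468 × 197.84 = 2.903 g
% As2O3 = 2.903 / 3.210 × 100 = 90.45 %

90.45 %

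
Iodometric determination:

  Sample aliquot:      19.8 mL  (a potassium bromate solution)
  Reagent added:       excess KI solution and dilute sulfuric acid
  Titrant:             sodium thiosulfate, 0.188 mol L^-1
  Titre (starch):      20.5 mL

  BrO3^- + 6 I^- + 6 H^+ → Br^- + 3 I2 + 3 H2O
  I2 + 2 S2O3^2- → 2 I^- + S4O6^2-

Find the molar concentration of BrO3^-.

0.0324 mol/L

n(S2O3^2-) = 0.0205 × 0.188 = 3.85 × 10^-3 mol
n(I2) = n(S2O3^2-)/2 = 1.93 × 10^-3 mol
From the 1:3 ratio, n(BrO3^-) in the aliquot = 1/3 × 1.93 × 10^-3 = 6.42 × 10^-4 mol
[BrO3^-] = 6.42 × 10^-4 / 0.0198 = 0.0324 mol/L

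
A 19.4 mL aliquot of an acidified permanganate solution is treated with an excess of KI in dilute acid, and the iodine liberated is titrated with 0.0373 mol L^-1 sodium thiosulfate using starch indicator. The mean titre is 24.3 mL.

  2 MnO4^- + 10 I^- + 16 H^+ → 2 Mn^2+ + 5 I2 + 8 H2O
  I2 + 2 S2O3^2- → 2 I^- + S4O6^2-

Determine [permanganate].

0.00934 mol/L

n(S2O3^2-) = 0.0243 × 0.0373 = 9.06 × 10^-4 mol
n(I2) = n(S2O3^2-)/2 = 4.53 × 10^-4 mol
From the 2:5 ratio, n(MnO4^-) in the aliquot = 2/5 × 4.53 × 10^-4 = 1.81 × 10^-4 mol
[MnO4^-] = 1.81 × 10^-4 / 0.0194 = 0.00934 mol/L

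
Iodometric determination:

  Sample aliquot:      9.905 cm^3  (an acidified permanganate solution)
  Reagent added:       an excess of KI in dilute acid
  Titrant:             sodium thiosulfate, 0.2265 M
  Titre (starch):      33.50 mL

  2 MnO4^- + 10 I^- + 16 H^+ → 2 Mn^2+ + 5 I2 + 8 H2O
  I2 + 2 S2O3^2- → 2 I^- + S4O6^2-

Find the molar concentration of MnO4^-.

n(S2O3^2-) = 0.03350 × 0.2265 = 7.588 × 10^-3 mol
n(I2) = n(S2O3^2-)/2 = 3.794 × 10^-3 mol
From the 2:5 ratio, n(MnO4^-) in the aliquot = 2/5 × 3.794 × 10^-3 = 1.518 × 10^-3 mol
[MnO4^-] = 1.518 × 10^-3 / 0.009905 = 0.1532 mol/L

0.1532 M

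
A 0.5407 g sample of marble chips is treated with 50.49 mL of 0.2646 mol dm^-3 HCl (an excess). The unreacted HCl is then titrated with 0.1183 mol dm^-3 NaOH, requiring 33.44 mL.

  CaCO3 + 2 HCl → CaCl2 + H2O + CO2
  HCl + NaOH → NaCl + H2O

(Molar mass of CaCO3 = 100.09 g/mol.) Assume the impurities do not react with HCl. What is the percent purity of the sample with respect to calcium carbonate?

n(HCl) added = 0.05049 × 0.2646 = 0.01336 mol
n(NaOH) used in back-titration = 0.03344 × 0.1183 = 3.956 × 10^-3 mol
n(HCl) left over = 3.956 × 10^-3 mol (1:1 ratio)
n(HCl) consumed by analyte = 0.01336 − 3.956 × 10^-3 = 9.404 × 10^-3 mol
From the 1:2 ratio, n(CaCO3) = 1/2 × 9.404 × 10^-3 = 4.702 × 10^-3 mol
mass of CaCO3 = 4.702 × 10^-3 × 100.09 = 0.4706 g
% CaCO3 = 0.4706 / 0.5407 × 100 = 87.04 %

87.04 %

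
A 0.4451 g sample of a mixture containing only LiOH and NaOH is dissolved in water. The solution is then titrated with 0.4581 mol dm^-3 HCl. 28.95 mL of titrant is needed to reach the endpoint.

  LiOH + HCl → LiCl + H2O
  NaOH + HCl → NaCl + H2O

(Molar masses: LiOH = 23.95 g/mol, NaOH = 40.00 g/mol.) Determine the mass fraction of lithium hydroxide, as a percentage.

n(HCl) = 0.02895 × 0.4581 = 0.01326 mol
Let x = n(LiOH), y = n(NaOH).
Titrant: 1x + 1y = 0.01326;  mass: 23.95x + 40.00y = 0.4451
Solving, x = 5.320 × 10^-3 mol, y = 7.942 × 10^-3 mol
mass of LiOH = 5.320 × 10^-3 × 23.95 = 0.1274 g
% LiOH = 0.1274 / 0.4451 × 100 = 28.62 %

28.62 %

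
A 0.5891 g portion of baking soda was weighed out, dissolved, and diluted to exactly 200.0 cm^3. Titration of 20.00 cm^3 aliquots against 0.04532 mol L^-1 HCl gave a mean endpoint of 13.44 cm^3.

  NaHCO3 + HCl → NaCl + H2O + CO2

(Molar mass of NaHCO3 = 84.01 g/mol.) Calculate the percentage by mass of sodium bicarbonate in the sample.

86.86 %

n(HCl) per titration = 0.01344 × 0.04532 = 6.091 × 10^-4 mol
n(NaHCO3) in each aliquot = 6.091 × 10^-4 mol (1:1 ratio)
n(NaHCO3) in the whole flask = 6.091 × 10^-4 × 200.0/20.00 = 6.091 × 10^-3 mol
mass of NaHCO3 = 6.091 × 10^-3 × 84.01 = 0.5117 g
% NaHCO3 = 0.5117 / 0.5891 × 100 = 86.86 %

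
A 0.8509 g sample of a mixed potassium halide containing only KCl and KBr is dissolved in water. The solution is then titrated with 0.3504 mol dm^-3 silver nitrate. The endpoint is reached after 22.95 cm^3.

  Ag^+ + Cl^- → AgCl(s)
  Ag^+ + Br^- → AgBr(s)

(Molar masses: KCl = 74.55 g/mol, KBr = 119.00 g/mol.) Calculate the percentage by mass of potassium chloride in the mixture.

n(AgNO3) = 0.02295 × 0.3504 = 8.042 × 10^-3 mol
Let x = n(KCl), y = n(KBr).
Titrant: 1x + 1y = 8.042 × 10^-3;  mass: 74.55x + 119.00y = 0.8509
Solving, x = 2.386 × 10^-3 mol, y = 5.656 × 10^-3 mol
mass of KCl = 2.386 × 10^-3 × 74.55 = 0.1779 g
% KCl = 0.1779 / 0.8509 × 100 = 20.90 %

20.90 %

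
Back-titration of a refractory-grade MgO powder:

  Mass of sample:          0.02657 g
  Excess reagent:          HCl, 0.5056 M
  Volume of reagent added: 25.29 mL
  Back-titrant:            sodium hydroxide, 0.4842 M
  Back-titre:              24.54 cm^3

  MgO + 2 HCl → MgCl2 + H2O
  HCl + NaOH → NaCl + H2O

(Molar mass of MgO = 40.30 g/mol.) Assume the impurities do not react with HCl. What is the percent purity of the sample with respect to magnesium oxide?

68.58 %

n(HCl) added = 0.02529 × 0.5056 = 0.01279 mol
n(NaOH) used in back-titration = 0.02454 × 0.4842 = 0.01188 mol
n(HCl) left over = 0.01188 mol (1:1 ratio)
n(HCl) consumed by analyte = 0.01279 − 0.01188 = 9.044 × 10^-4 mol
From the 1:2 ratio, n(MgO) = 1/2 × 9.044 × 10^-4 = 4.522 × 10^-4 mol
mass of MgO = 4.522 × 10^-4 × 40.30 = 0.01822 g
% MgO = 0.01822 / 0.02657 × 100 = 68.58 %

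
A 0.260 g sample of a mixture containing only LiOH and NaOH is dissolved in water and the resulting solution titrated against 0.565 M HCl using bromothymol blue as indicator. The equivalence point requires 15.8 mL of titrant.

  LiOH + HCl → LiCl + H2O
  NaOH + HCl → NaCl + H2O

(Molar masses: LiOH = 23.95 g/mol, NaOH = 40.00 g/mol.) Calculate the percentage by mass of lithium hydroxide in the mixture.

55.7 %

n(HCl) = 0.0158 × 0.565 = 8.93 × 10^-3 mol
Let x = n(LiOH), y = n(NaOH).
Titrant: 1x + 1y = 8.93 × 10^-3;  mass: 23.95x + 40.00y = 0.260
Solving, x = 6.05 × 10^-3 mol, y = 2.88 × 10^-3 mol
mass of LiOH = 6.05 × 10^-3 × 23.95 = 0.145 g
% LiOH = 0.145 / 0.260 × 100 = 55.7 %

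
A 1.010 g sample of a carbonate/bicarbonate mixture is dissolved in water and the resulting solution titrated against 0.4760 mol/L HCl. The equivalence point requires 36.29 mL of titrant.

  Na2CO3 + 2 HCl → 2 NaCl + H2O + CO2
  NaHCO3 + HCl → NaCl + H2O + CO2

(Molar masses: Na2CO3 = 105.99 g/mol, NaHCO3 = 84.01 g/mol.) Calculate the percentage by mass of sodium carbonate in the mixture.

74.64 %

n(HCl) = 0.03629 × 0.4760 = 0.01727 mol
Let x = n(Na2CO3), y = n(NaHCO3).
Titrant: 2x + 1y = 0.01727;  mass: 105.99x + 84.01y = 1.010
Solving, x = 7.113 × 10^-3 mol, y = 3.049 × 10^-3 mol
mass of Na2CO3 = 7.113 × 10^-3 × 105.99 = 0.7539 g
% Na2CO3 = 0.7539 / 1.010 × 100 = 74.64 %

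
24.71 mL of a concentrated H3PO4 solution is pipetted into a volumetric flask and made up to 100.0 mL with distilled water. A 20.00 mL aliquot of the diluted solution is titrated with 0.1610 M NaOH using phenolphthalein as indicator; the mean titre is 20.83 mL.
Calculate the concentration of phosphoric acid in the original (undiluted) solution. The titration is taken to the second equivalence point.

0.3393 M

H3PO4 + 2 NaOH → Na2HPO4 + 2 H2O
n(NaOH) = 0.02083 × 0.1610 = 3.354 × 10^-3 mol
From the 1:2 ratio, n(H3PO4) in the aliquot = 1/2 × 3.354 × 10^-3 = 1.677 × 10^-3 mol
[H3PO4]_dilute = 1.677 × 10^-3 / 0.02000 = 0.08384 mol/L
Dilution factor = 100.0 / 24.71 = 4.047
[H3PO4]_stock = 0.08384 × 4.047 = 0.3393 mol/L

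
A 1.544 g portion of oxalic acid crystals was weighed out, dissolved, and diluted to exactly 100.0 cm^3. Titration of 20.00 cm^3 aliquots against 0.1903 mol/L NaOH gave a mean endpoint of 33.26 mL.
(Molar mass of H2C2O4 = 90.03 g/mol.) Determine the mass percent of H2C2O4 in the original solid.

H2C2O4 + 2 NaOH → Na2C2O4 + 2 H2O
n(NaOH) per titration = 0.03326 × 0.1903 = 6.329 × 10^-3 mol
From the 1:2 ratio, n(H2C2O4) in each aliquot = 1/2 × 6.329 × 10^-3 = 3.165 × 10^-3 mol
n(H2C2O4) in the whole flask = 3.165 × 10^-3 × 100.0/20.00 = 0.01582 mol
mass of H2C2O4 = 0.01582 × 90.03 = 1.425 g
% H2C2O4 = 1.425 / 1.544 × 100 = 92.27 %

92.27 %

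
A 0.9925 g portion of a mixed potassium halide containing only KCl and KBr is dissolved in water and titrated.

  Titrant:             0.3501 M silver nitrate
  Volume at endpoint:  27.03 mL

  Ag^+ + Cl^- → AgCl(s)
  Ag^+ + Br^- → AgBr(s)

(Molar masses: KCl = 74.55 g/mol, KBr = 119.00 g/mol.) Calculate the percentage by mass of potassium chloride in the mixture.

n(AgNO3) = 0.02703 × 0.3501 = 9.463 × 10^-3 mol
Let x = n(KCl), y = n(KBr).
Titrant: 1x + 1y = 9.463 × 10^-3;  mass: 74.55x + 119.00y = 0.9925
Solving, x = 3.006 × 10^-3 mol, y = 6.457 × 10^-3 mol
mass of KCl = 3.006 × 10^-3 × 74.55 = 0.2241 g
% KCl = 0.2241 / 0.9925 × 100 = 22.58 %

22.58 %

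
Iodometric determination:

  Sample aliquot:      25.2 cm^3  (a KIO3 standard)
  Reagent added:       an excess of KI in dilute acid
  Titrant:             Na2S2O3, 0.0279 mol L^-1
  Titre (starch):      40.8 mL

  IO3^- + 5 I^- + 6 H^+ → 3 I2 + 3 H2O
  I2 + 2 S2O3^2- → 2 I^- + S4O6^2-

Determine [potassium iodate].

0.00753 mol/L

n(S2O3^2-) = 0.0408 × 0.0279 = 1.14 × 10^-3 mol
n(I2) = n(S2O3^2-)/2 = 5.69 × 10^-4 mol
From the 1:3 ratio, n(IO3^-) in the aliquot = 1/3 × 5.69 × 10^-4 = 1.90 × 10^-4 mol
[IO3^-] = 1.90 × 10^-4 / 0.0252 = 0.00753 mol/L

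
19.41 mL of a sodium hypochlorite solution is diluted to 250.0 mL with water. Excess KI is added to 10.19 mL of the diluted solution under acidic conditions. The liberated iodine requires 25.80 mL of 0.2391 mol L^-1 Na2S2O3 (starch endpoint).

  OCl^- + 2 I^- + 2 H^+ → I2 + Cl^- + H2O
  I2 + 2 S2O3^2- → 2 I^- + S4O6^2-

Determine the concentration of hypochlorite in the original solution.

3.899 mol/L

n(S2O3^2-) = 0.02580 × 0.2391 = 6.169 × 10^-3 mol
n(I2) = n(S2O3^2-)/2 = 3.084 × 10^-3 mol
n(OCl^-) in the aliquot = 3.084 × 10^-3 mol (1:1 ratio)
[OCl^-]_dilute = 3.084 × 10^-3 / 0.01019 = 0.3027 mol/L
[OCl^-]_original = 0.3027 × 250.0/19.41 = 3.899 mol/L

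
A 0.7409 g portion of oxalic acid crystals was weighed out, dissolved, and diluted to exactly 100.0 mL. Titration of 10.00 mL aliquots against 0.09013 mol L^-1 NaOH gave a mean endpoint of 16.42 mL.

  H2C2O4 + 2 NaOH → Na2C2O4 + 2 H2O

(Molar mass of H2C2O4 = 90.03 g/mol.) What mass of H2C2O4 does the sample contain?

0.6662 g

n(NaOH) per titration = 0.01642 × 0.09013 = 1.480 × 10^-3 mol
From the 1:2 ratio, n(H2C2O4) in each aliquot = 1/2 × 1.480 × 10^-3 = 7.400 × 10^-4 mol
n(H2C2O4) in the whole flask = 7.400 × 10^-4 × 100.0/10.00 = 7.400 × 10^-3 mol
mass of H2C2O4 = 7.400 × 10^-3 × 90.03 = 0.6662 g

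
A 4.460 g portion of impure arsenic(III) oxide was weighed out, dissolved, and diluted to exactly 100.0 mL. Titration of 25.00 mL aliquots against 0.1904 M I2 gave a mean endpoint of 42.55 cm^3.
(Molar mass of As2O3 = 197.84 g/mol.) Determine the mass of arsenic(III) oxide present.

3.206 g

As2O3 + 2 I2 + 2 H2O → As2O5 + 4 HI
n(I2) per titration = 0.04255 × 0.1904 = 8.102 × 10^-3 mol
From the 1:2 ratio, n(As2O3) in each aliquot = 1/2 × 8.102 × 10^-3 = 4.051 × 10^-3 mol
n(As2O3) in the whole flask = 4.051 × 10^-3 × 100.0/25.00 = 0.01620 mol
mass of As2O3 = 0.01620 × 197.84 = 3.206 g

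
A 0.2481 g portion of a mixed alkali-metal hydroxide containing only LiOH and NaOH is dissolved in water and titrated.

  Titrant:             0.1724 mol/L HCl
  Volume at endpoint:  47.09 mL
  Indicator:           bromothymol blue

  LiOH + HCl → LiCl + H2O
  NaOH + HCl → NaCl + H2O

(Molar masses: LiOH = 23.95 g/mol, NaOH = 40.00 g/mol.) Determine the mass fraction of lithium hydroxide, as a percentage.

n(HCl) = 0.04709 × 0.1724 = 8.118 × 10^-3 mol
Let x = n(LiOH), y = n(NaOH).
Titrant: 1x + 1y = 8.118 × 10^-3;  mass: 23.95x + 40.00y = 0.2481
Solving, x = 4.775 × 10^-3 mol, y = 3.344 × 10^-3 mol
mass of LiOH = 4.775 × 10^-3 × 23.95 = 0.1144 g
% LiOH = 0.1144 / 0.2481 × 100 = 46.09 %

46.09 %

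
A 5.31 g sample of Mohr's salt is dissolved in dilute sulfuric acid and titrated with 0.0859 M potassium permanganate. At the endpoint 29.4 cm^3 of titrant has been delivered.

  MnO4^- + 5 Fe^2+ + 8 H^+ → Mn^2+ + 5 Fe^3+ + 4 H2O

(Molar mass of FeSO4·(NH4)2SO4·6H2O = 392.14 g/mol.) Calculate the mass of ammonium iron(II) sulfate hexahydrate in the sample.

n(KMnO4) = 0.0294 L × 0.0859 mol/L = 2.53 × 10^-3 mol
From the 5:1 ratio, n(FeSO4·(NH4)2SO4·6H2O) = 5/1 × 2.53 × 10^-3 = 0.0126 mol
mass of FeSO4·(NH4)2SO4·6H2O = 0.0126 × 392.14 g/mol = 4.95 g

4.95 g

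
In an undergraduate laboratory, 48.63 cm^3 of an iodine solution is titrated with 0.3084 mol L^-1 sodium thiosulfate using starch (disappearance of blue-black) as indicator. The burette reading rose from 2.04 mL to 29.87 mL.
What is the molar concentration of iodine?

I2 + 2 S2O3^2- → 2 I^- + S4O6^2-
n(Na2S2O3) = 0.02783 L × 0.3084 mol/L = 8.583 × 10^-3 mol
From the 1:2 mole ratio, n(I2) = 1/2 × 8.583 × 10^-3 = 4.291 × 10^-3 mol
[I2] = 4.291 × 10^-3 mol / 0.04863 L = 0.08825 mol/L

0.08825 mol/L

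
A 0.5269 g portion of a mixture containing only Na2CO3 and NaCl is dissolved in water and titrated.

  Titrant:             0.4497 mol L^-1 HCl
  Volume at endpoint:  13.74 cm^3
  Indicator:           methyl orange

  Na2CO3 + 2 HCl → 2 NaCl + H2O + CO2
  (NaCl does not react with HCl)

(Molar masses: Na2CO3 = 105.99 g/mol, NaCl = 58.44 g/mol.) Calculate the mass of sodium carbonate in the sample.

0.3274 g

n(HCl) = 0.01374 × 0.4497 = 6.179 × 10^-3 mol
Let x = n(Na2CO3), y = n(NaCl).
Titrant: 2x = 6.179 × 10^-3;  mass: 105.99x + 58.44y = 0.5269
Solving, x = 3.089 × 10^-3 mol, y = 3.413 × 10^-3 mol
mass of Na2CO3 = 3.089 × 10^-3 × 105.99 = 0.3274 g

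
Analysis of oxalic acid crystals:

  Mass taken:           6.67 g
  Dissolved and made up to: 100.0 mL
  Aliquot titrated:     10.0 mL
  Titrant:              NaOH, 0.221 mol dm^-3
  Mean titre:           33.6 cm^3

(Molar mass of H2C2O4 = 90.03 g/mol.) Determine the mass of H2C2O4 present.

3.34 g

H2C2O4 + 2 NaOH → Na2C2O4 + 2 H2O
n(NaOH) per titration = 0.0336 × 0.221 = 7.43 × 10^-3 mol
From the 1:2 ratio, n(H2C2O4) in each aliquot = 1/2 × 7.43 × 10^-3 = 3.71 × 10^-3 mol
n(H2C2O4) in the whole flask = 3.71 × 10^-3 × 100.0/10.0 = 0.0371 mol
mass of H2C2O4 = 0.0371 × 90.03 = 3.34 g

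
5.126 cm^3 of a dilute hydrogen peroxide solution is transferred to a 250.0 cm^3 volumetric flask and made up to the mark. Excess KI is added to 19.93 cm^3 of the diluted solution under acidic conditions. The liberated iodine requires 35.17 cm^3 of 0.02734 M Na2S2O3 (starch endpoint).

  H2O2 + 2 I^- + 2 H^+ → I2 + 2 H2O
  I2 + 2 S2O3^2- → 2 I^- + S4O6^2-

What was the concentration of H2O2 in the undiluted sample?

n(S2O3^2-) = 0.03517 × 0.02734 = 9.615 × 10^-4 mol
n(I2) = n(S2O3^2-)/2 = 4.808 × 10^-4 mol
n(H2O2) in the aliquot = 4.808 × 10^-4 mol (1:1 ratio)
[H2O2]_dilute = 4.808 × 10^-4 / 0.01993 = 0.02412 mol/L
[H2O2]_original = 0.02412 × 250.0/5.126 = 1.177 mol/L

1.177 M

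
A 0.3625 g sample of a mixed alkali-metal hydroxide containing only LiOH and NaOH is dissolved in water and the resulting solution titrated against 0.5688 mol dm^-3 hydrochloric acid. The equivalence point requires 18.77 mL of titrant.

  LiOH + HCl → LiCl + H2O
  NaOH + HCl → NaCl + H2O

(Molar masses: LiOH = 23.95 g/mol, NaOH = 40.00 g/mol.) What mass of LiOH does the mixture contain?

0.09633 g

n(HCl) = 0.01877 × 0.5688 = 0.01068 mol
Let x = n(LiOH), y = n(NaOH).
Titrant: 1x + 1y = 0.01068;  mass: 23.95x + 40.00y = 0.3625
Solving, x = 4.022 × 10^-3 mol, y = 6.654 × 10^-3 mol
mass of LiOH = 4.022 × 10^-3 × 23.95 = 0.09633 g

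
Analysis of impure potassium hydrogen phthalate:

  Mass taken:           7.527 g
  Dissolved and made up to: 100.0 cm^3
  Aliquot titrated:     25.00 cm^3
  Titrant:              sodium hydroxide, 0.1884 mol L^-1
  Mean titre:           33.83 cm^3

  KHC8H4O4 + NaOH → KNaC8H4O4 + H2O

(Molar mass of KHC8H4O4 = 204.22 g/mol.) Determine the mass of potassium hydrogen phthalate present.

5.206 g

n(NaOH) per titration = 0.03383 × 0.1884 = 6.374 × 10^-3 mol
n(KHC8H4O4) in each aliquot = 6.374 × 10^-3 mol (1:1 ratio)
n(KHC8H4O4) in the whole flask = 6.374 × 10^-3 × 100.0/25.00 = 0.02549 mol
mass of KHC8H4O4 = 0.02549 × 204.22 = 5.206 g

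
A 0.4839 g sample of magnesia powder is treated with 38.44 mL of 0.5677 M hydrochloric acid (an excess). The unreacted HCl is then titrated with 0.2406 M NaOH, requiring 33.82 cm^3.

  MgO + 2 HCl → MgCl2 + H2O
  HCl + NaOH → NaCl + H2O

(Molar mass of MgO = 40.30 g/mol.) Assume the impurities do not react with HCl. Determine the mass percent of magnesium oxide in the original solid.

56.99 %

n(HCl) added = 0.03844 × 0.5677 = 0.02182 mol
n(NaOH) used in back-titration = 0.03382 × 0.2406 = 8.137 × 10^-3 mol
n(HCl) left over = 8.137 × 10^-3 mol (1:1 ratio)
n(HCl) consumed by analyte = 0.02182 − 8.137 × 10^-3 = 0.01369 mol
From the 1:2 ratio, n(MgO) = 1/2 × 0.01369 = 6.843 × 10^-3 mol
mass of MgO = 6.843 × 10^-3 × 40.30 = 0.2758 g
% MgO = 0.2758 / 0.4839 × 100 = 56.99 %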